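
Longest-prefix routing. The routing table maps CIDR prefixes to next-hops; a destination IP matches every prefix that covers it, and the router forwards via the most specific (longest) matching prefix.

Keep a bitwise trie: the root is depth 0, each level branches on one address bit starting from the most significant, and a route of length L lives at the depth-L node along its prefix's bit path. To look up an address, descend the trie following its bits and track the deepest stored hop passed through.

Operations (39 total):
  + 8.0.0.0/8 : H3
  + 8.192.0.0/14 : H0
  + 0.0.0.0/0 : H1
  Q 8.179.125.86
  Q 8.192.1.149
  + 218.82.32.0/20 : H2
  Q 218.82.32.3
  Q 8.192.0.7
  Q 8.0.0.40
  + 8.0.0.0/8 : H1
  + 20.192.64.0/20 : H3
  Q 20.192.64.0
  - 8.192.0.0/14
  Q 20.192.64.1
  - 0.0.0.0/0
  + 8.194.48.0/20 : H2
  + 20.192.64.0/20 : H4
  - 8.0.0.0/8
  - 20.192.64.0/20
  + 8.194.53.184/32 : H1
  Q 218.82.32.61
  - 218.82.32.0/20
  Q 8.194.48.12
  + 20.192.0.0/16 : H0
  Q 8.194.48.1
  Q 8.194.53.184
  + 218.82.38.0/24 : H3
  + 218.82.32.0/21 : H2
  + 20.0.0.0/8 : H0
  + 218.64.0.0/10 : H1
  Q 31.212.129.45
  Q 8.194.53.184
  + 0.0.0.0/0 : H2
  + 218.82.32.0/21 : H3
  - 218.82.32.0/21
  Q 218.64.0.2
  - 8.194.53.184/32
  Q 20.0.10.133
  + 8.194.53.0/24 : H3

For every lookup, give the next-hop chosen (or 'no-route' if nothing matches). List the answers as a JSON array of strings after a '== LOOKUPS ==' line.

Process each operation:
  add 8.0.0.0/8 -> H3 at depth 8
  add 8.192.0.0/14 -> H0 at depth 14
  add 0.0.0.0/0 -> H1 at depth 0
  ? 8.179.125.86  path d0:H1→d1:-→d2:-→d3:-→d4:-→d5:-→d6:-→d7:-→d8:H3→d9:-  best=H3
  ? 8.192.1.149  path d0:H1→d1:-→d2:-→d3:-→d4:-→d5:-→d6:-→d7:-→d8:H3→d9:-→d10:-→d11:-→d12:-→d13:-→d14:H0  best=H0
  add 218.82.32.0/20 -> H2 at depth 20
  ? 218.82.32.3  path d0:H1→d1:-→d2:-→d3:-→d4:-→d5:-→d6:-→d7:-→d8:-→d9:-→d10:-→d11:-→d12:-→d13:-→d14:-→d15:-→d16:-→d17:-→d18:-→d19:-→d20:H2  best=H2
  ? 8.192.0.7  path d0:H1→d1:-→d2:-→d3:-→d4:-→d5:-→d6:-→d7:-→d8:H3→d9:-→d10:-→d11:-→d12:-→d13:-→d14:H0  best=H0
  ? 8.0.0.40  path d0:H1→d1:-→d2:-→d3:-→d4:-→d5:-→d6:-→d7:-→d8:H3  best=H3
  add 8.0.0.0/8 -> H1 at depth 8
  add 20.192.64.0/20 -> H3 at depth 20
  ? 20.192.64.0  path d0:H1→d1:-→d2:-→d3:-→d4:-→d5:-→d6:-→d7:-→d8:-→d9:-→d10:-→d11:-→d12:-→d13:-→d14:-→d15:-→d16:-→d17:-→d18:-→d19:-→d20:H3  best=H3
  del 8.192.0.0/14 (clear depth 14)
  ? 20.192.64.1  path d0:H1→d1:-→d2:-→d3:-→d4:-→d5:-→d6:-→d7:-→d8:-→d9:-→d10:-→d11:-→d12:-→d13:-→d14:-→d15:-→d16:-→d17:-→d18:-→d19:-→d20:H3  best=H3
  del 0.0.0.0/0 (clear depth 0)
  add 8.194.48.0/20 -> H2 at depth 20
  add 20.192.64.0/20 -> H4 at depth 20
  del 8.0.0.0/8 (clear depth 8)
  del 20.192.64.0/20 (clear depth 20)
  add 8.194.53.184/32 -> H1 at depth 32
  ? 218.82.32.61  path d0:-→d1:-→d2:-→d3:-→d4:-→d5:-→d6:-→d7:-→d8:-→d9:-→d10:-→d11:-→d12:-→d13:-→d14:-→d15:-→d16:-→d17:-→d18:-→d19:-→d20:H2  best=H2
  del 218.82.32.0/20 (clear depth 20)
  ? 8.194.48.12  path d0:-→d1:-→d2:-→d3:-→d4:-→d5:-→d6:-→d7:-→d8:-→d9:-→d10:-→d11:-→d12:-→d13:-→d14:-→d15:-→d16:-→d17:-→d18:-→d19:-→d20:H2→d21:-  best=H2
  add 20.192.0.0/16 -> H0 at depth 16
  ? 8.194.48.1  path d0:-→d1:-→d2:-→d3:-→d4:-→d5:-→d6:-→d7:-→d8:-→d9:-→d10:-→d11:-→d12:-→d13:-→d14:-→d15:-→d16:-→d17:-→d18:-→d19:-→d20:H2→d21:-  best=H2
  ? 8.194.53.184  path d0:-→d1:-→d2:-→d3:-→d4:-→d5:-→d6:-→d7:-→d8:-→d9:-→d10:-→d11:-→d12:-→d13:-→d14:-→d15:-→d16:-→d17:-→d18:-→d19:-→d20:H2→d21:-→d22:-→d23:-→d24:-→d25:-→d26:-→d27:-→d28:-→d29:-→d30:-→d31:-→d32:H1  best=H1
  add 218.82.38.0/24 -> H3 at depth 24
  add 218.82.32.0/21 -> H2 at depth 21
  add 20.0.0.0/8 -> H0 at depth 8
  add 218.64.0.0/10 -> H1 at depth 10
  ? 31.212.129.45  path d0:-→d1:-→d2:-→d3:-→d4:-  best=no-route
  ? 8.194.53.184  path d0:-→d1:-→d2:-→d3:-→d4:-→d5:-→d6:-→d7:-→d8:-→d9:-→d10:-→d11:-→d12:-→d13:-→d14:-→d15:-→d16:-→d17:-→d18:-→d19:-→d20:H2→d21:-→d22:-→d23:-→d24:-→d25:-→d26:-→d27:-→d28:-→d29:-→d30:-→d31:-→d32:H1  best=H1
  add 0.0.0.0/0 -> H2 at depth 0
  add 218.82.32.0/21 -> H3 at depth 21
  del 218.82.32.0/21 (clear depth 21)
  ? 218.64.0.2  path d0:H2→d1:-→d2:-→d3:-→d4:-→d5:-→d6:-→d7:-→d8:-→d9:-→d10:H1→d11:-  best=H1
  del 8.194.53.184/32 (clear depth 32)
  ? 20.0.10.133  path d0:H2→d1:-→d2:-→d3:-→d4:-→d5:-→d6:-→d7:-→d8:H0  best=H0
  add 8.194.53.0/24 -> H3 at depth 24

== LOOKUPS ==
["H3","H0","H2","H0","H3","H3","H3","H2","H2","H2","H1","no-route","H1","H1","H0"]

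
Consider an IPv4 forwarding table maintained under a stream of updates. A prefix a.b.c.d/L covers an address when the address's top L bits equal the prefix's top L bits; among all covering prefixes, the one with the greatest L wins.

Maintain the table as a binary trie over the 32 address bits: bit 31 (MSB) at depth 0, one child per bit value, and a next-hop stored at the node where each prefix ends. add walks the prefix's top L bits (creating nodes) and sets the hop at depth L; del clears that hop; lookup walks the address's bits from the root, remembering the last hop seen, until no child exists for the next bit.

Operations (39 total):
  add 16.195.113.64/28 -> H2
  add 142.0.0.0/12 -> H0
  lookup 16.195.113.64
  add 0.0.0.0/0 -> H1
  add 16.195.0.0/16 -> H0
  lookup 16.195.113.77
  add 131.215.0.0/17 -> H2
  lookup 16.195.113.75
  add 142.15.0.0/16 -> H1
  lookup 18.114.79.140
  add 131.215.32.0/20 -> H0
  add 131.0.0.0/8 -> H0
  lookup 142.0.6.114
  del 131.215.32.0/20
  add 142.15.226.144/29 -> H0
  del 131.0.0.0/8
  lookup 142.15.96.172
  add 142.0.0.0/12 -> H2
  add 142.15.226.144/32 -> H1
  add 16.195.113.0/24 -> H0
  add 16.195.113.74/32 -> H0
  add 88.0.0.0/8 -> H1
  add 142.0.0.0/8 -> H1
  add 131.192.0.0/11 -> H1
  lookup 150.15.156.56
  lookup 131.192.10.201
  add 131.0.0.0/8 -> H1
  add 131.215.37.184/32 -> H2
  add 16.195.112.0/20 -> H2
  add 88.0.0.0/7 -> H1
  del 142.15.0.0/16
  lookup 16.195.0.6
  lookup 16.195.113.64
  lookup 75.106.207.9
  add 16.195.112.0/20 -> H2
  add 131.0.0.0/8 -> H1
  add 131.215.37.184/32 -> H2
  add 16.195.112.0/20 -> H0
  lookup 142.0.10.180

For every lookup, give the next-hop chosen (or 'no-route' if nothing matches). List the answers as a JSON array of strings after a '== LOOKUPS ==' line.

Trace:
  add 16.195.113.64/28 -> H2 at depth 28
  add 142.0.0.0/12 -> H0 at depth 12
  lookup 16.195.113.64: bits 0001000011000011011100010100 walk d0:-→d1:-→d2:-→d3:-→d4:-→d5:-→d6:-→d7:-→d8:-→d9:-→d10:-→d11:-→d12:-→d13:-→d14:-→d15:-→d16:-→d17:-→d18:-→d19:-→d20:-→d21:-→d22:-→d23:-→d24:-→d25:-→d26:-→d27:-→d28:H2 -> H2
  add 0.0.0.0/0 -> H1 at depth 0
  add 16.195.0.0/16 -> H0 at depth 16
  lookup 16.195.113.77: bits 0001000011000011011100010100 walk d0:H1→d1:-→d2:-→d3:-→d4:-→d5:-→d6:-→d7:-→d8:-→d9:-→d10:-→d11:-→d12:-→d13:-→d14:-→d15:-→d16:H0→d17:-→d18:-→d19:-→d20:-→d21:-→d22:-→d23:-→d24:-→d25:-→d26:-→d27:-→d28:H2 -> H2
  add 131.215.0.0/17 -> H2 at depth 17
  lookup 16.195.113.75: bits 0001000011000011011100010100 walk d0:H1→d1:-→d2:-→d3:-→d4:-→d5:-→d6:-→d7:-→d8:-→d9:-→d10:-→d11:-→d12:-→d13:-→d14:-→d15:-→d16:H0→d17:-→d18:-→d19:-→d20:-→d21:-→d22:-→d23:-→d24:-→d25:-→d26:-→d27:-→d28:H2 -> H2
  add 142.15.0.0/16 -> H1 at depth 16
  lookup 18.114.79.140: bits 000100 walk d0:H1→d1:-→d2:-→d3:-→d4:-→d5:-→d6:- -> H1
  add 131.215.32.0/20 -> H0 at depth 20
  add 131.0.0.0/8 -> H0 at depth 8
  lookup 142.0.6.114: bits 100011100000 walk d0:H1→d1:-→d2:-→d3:-→d4:-→d5:-→d6:-→d7:-→d8:-→d9:-→d10:-→d11:-→d12:H0 -> H0
  - 131.215.32.0/20 clear@20
  add 142.15.226.144/29 -> H0 at depth 29
  - 131.0.0.0/8 clear@8
  lookup 142.15.96.172: bits 1000111000001111 walk d0:H1→d1:-→d2:-→d3:-→d4:-→d5:-→d6:-→d7:-→d8:-→d9:-→d10:-→d11:-→d12:H0→d13:-→d14:-→d15:-→d16:H1 -> H1
  add 142.0.0.0/12 -> H2 at depth 12
  add 142.15.226.144/32 -> H1 at depth 32
  add 16.195.113.0/24 -> H0 at depth 24
  add 16.195.113.74/32 -> H0 at depth 32
  add 88.0.0.0/8 -> H1 at depth 8
  add 142.0.0.0/8 -> H1 at depth 8
  add 131.192.0.0/11 -> H1 at depth 11
  lookup 150.15.156.56: bits 100 walk d0:H1→d1:-→d2:-→d3:- -> H1
  lookup 131.192.10.201: bits 10000011110 walk d0:H1→d1:-→d2:-→d3:-→d4:-→d5:-→d6:-→d7:-→d8:-→d9:-→d10:-→d11:H1 -> H1
  add 131.0.0.0/8 -> H1 at depth 8
  add 131.215.37.184/32 -> H2 at depth 32
  add 16.195.112.0/20 -> H2 at depth 20
  add 88.0.0.0/7 -> H1 at depth 7
  - 142.15.0.0/16 clear@16
  lookup 16.195.0.6: bits 00010000110000110 walk d0:H1→d1:-→d2:-→d3:-→d4:-→d5:-→d6:-→d7:-→d8:-→d9:-→d10:-→d11:-→d12:-→d13:-→d14:-→d15:-→d16:H0→d17:- -> H0
  lookup 16.195.113.64: bits 0001000011000011011100010100 walk d0:H1→d1:-→d2:-→d3:-→d4:-→d5:-→d6:-→d7:-→d8:-→d9:-→d10:-→d11:-→d12:-→d13:-→d14:-→d15:-→d16:H0→d17:-→d18:-→d19:-→d20:H2→d21:-→d22:-→d23:-→d24:H0→d25:-→d26:-→d27:-→d28:H2 -> H2
  lookup 75.106.207.9: bits 010 walk d0:H1→d1:-→d2:-→d3:- -> H1
  add 16.195.112.0/20 -> H2 at depth 20
  add 131.0.0.0/8 -> H1 at depth 8
  add 131.215.37.184/32 -> H2 at depth 32
  add 16.195.112.0/20 -> H0 at depth 20
  lookup 142.0.10.180: bits 100011100000 walk d0:H1→d1:-→d2:-→d3:-→d4:-→d5:-→d6:-→d7:-→d8:H1→d9:-→d10:-→d11:-→d12:H2 -> H2

== LOOKUPS ==
["H2","H2","H2","H1","H0","H1","H1","H1","H0","H2","H1","H2"]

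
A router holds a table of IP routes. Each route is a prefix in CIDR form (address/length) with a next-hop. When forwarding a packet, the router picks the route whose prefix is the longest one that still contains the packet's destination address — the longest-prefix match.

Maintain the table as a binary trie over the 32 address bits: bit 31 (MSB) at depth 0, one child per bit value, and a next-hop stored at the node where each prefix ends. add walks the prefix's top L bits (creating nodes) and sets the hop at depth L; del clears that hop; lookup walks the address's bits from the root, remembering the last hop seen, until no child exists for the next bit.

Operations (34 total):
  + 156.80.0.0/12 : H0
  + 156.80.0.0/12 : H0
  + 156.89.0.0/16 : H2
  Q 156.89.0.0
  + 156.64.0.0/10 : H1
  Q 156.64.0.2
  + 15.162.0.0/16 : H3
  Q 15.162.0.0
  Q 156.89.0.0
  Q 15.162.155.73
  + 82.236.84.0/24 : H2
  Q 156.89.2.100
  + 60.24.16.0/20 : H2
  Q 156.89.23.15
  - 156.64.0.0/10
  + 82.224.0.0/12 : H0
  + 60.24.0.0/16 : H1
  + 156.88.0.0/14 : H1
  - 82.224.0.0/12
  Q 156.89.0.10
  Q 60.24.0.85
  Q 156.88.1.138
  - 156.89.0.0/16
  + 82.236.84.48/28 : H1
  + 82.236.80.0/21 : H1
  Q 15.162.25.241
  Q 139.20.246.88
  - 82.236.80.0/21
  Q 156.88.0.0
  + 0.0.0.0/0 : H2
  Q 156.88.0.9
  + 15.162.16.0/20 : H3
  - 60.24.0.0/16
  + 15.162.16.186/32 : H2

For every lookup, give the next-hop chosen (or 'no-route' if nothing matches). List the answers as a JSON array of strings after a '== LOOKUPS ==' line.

Apply in order:
  + 156.80.0.0/12 (H0) depth=12
  + 156.80.0.0/12 (H0) depth=12
  + 156.89.0.0/16 (H2) depth=16
  lookup 156.89.0.0: bits 1001110001011001 walk d0:-→d1:-→d2:-→d3:-→d4:-→d5:-→d6:-→d7:-→d8:-→d9:-→d10:-→d11:-→d12:H0→d13:-→d14:-→d15:-→d16:H2 -> H2
  + 156.64.0.0/10 (H1) depth=10
  lookup 156.64.0.2: bits 10011100010 walk d0:-→d1:-→d2:-→d3:-→d4:-→d5:-→d6:-→d7:-→d8:-→d9:-→d10:H1→d11:- -> H1
  + 15.162.0.0/16 (H3) depth=16
  lookup 15.162.0.0: bits 0000111110100010 walk d0:-→d1:-→d2:-→d3:-→d4:-→d5:-→d6:-→d7:-→d8:-→d9:-→d10:-→d11:-→d12:-→d13:-→d14:-→d15:-→d16:H3 -> H3
  lookup 156.89.0.0: bits 1001110001011001 walk d0:-→d1:-→d2:-→d3:-→d4:-→d5:-→d6:-→d7:-→d8:-→d9:-→d10:H1→d11:-→d12:H0→d13:-→d14:-→d15:-→d16:H2 -> H2
  lookup 15.162.155.73: bits 0000111110100010 walk d0:-→d1:-→d2:-→d3:-→d4:-→d5:-→d6:-→d7:-→d8:-→d9:-→d10:-→d11:-→d12:-→d13:-→d14:-→d15:-→d16:H3 -> H3
  + 82.236.84.0/24 (H2) depth=24
  lookup 156.89.2.100: bits 1001110001011001 walk d0:-→d1:-→d2:-→d3:-→d4:-→d5:-→d6:-→d7:-→d8:-→d9:-→d10:H1→d11:-→d12:H0→d13:-→d14:-→d15:-→d16:H2 -> H2
  + 60.24.16.0/20 (H2) depth=20
  lookup 156.89.23.15: bits 1001110001011001 walk d0:-→d1:-→d2:-→d3:-→d4:-→d5:-→d6:-→d7:-→d8:-→d9:-→d10:H1→d11:-→d12:H0→d13:-→d14:-→d15:-→d16:H2 -> H2
  - 156.64.0.0/10 clear@10
  + 82.224.0.0/12 (H0) depth=12
  + 60.24.0.0/16 (H1) depth=16
  + 156.88.0.0/14 (H1) depth=14
  - 82.224.0.0/12 clear@12
  lookup 156.89.0.10: bits 1001110001011001 walk d0:-→d1:-→d2:-→d3:-→d4:-→d5:-→d6:-→d7:-→d8:-→d9:-→d10:-→d11:-→d12:H0→d13:-→d14:H1→d15:-→d16:H2 -> H2
  lookup 60.24.0.85: bits 0011110000011000000 walk d0:-→d1:-→d2:-→d3:-→d4:-→d5:-→d6:-→d7:-→d8:-→d9:-→d10:-→d11:-→d12:-→d13:-→d14:-→d15:-→d16:H1→d17:-→d18:-→d19:- -> H1
  lookup 156.88.1.138: bits 100111000101100 walk d0:-→d1:-→d2:-→d3:-→d4:-→d5:-→d6:-→d7:-→d8:-→d9:-→d10:-→d11:-→d12:H0→d13:-→d14:H1→d15:- -> H1
  - 156.89.0.0/16 clear@16
  + 82.236.84.48/28 (H1) depth=28
  + 82.236.80.0/21 (H1) depth=21
  lookup 15.162.25.241: bits 0000111110100010 walk d0:-→d1:-→d2:-→d3:-→d4:-→d5:-→d6:-→d7:-→d8:-→d9:-→d10:-→d11:-→d12:-→d13:-→d14:-→d15:-→d16:H3 -> H3
  lookup 139.20.246.88: bits 100 walk d0:-→d1:-→d2:-→d3:- -> no-route
  - 82.236.80.0/21 clear@21
  lookup 156.88.0.0: bits 100111000101100 walk d0:-→d1:-→d2:-→d3:-→d4:-→d5:-→d6:-→d7:-→d8:-→d9:-→d10:-→d11:-→d12:H0→d13:-→d14:H1→d15:- -> H1
  + 0.0.0.0/0 (H2) depth=0
  lookup 156.88.0.9: bits 100111000101100 walk d0:H2→d1:-→d2:-→d3:-→d4:-→d5:-→d6:-→d7:-→d8:-→d9:-→d10:-→d11:-→d12:H0→d13:-→d14:H1→d15:- -> H1
  + 15.162.16.0/20 (H3) depth=20
  - 60.24.0.0/16 clear@16
  + 15.162.16.186/32 (H2) depth=32

== LOOKUPS ==
["H2","H1","H3","H2","H3","H2","H2","H2","H1","H1","H3","no-route","H1","H1"]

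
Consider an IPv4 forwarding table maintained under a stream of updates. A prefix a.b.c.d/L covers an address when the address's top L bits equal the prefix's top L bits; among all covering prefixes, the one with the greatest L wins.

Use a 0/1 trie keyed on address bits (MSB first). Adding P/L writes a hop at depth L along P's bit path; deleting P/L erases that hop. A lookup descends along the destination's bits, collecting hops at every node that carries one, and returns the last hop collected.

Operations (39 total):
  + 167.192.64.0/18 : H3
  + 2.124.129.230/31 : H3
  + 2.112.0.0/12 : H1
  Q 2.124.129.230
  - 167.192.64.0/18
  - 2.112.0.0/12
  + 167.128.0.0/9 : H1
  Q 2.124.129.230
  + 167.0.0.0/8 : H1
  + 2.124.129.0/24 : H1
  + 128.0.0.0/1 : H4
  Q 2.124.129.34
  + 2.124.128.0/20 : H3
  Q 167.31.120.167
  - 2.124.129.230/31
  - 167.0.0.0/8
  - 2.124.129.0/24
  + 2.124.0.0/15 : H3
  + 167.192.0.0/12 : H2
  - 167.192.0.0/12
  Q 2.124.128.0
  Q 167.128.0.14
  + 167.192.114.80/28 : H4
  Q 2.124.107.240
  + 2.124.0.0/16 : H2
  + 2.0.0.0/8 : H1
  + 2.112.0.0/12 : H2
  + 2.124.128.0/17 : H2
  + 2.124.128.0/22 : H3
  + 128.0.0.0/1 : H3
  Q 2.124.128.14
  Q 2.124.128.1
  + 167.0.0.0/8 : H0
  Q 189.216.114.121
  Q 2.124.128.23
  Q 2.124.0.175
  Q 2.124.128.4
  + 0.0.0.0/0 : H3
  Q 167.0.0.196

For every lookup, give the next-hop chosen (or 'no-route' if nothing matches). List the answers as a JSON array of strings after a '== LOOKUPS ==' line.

Apply in order:
  + 167.192.64.0/18 (H3) depth=18
  + 2.124.129.230/31 (H3) depth=31
  + 2.112.0.0/12 (H1) depth=12
  ? 2.124.129.230  path d0:-→d1:-→d2:-→d3:-→d4:-→d5:-→d6:-→d7:-→d8:-→d9:-→d10:-→d11:-→d12:H1→d13:-→d14:-→d15:-→d16:-→d17:-→d18:-→d19:-→d20:-→d21:-→d22:-→d23:-→d24:-→d25:-→d26:-→d27:-→d28:-→d29:-→d30:-→d31:H3  best=H3
  - 167.192.64.0/18 clear@18
  - 2.112.0.0/12 clear@12
  + 167.128.0.0/9 (H1) depth=9
  ? 2.124.129.230  path d0:-→d1:-→d2:-→d3:-→d4:-→d5:-→d6:-→d7:-→d8:-→d9:-→d10:-→d11:-→d12:-→d13:-→d14:-→d15:-→d16:-→d17:-→d18:-→d19:-→d20:-→d21:-→d22:-→d23:-→d24:-→d25:-→d26:-→d27:-→d28:-→d29:-→d30:-→d31:H3  best=H3
  + 167.0.0.0/8 (H1) depth=8
  + 2.124.129.0/24 (H1) depth=24
  + 128.0.0.0/1 (H4) depth=1
  ? 2.124.129.34  path d0:-→d1:-→d2:-→d3:-→d4:-→d5:-→d6:-→d7:-→d8:-→d9:-→d10:-→d11:-→d12:-→d13:-→d14:-→d15:-→d16:-→d17:-→d18:-→d19:-→d20:-→d21:-→d22:-→d23:-→d24:H1  best=H1
  + 2.124.128.0/20 (H3) depth=20
  ? 167.31.120.167  path d0:-→d1:H4→d2:-→d3:-→d4:-→d5:-→d6:-→d7:-→d8:H1  best=H1
  - 2.124.129.230/31 clear@31
  - 167.0.0.0/8 clear@8
  - 2.124.129.0/24 clear@24
  + 2.124.0.0/15 (H3) depth=15
  + 167.192.0.0/12 (H2) depth=12
  - 167.192.0.0/12 clear@12
  ? 2.124.128.0  path d0:-→d1:-→d2:-→d3:-→d4:-→d5:-→d6:-→d7:-→d8:-→d9:-→d10:-→d11:-→d12:-→d13:-→d14:-→d15:H3→d16:-→d17:-→d18:-→d19:-→d20:H3→d21:-→d22:-→d23:-  best=H3
  ? 167.128.0.14  path d0:-→d1:H4→d2:-→d3:-→d4:-→d5:-→d6:-→d7:-→d8:-→d9:H1  best=H1
  + 167.192.114.80/28 (H4) depth=28
  ? 2.124.107.240  path d0:-→d1:-→d2:-→d3:-→d4:-→d5:-→d6:-→d7:-→d8:-→d9:-→d10:-→d11:-→d12:-→d13:-→d14:-→d15:H3→d16:-  best=H3
  + 2.124.0.0/16 (H2) depth=16
  + 2.0.0.0/8 (H1) depth=8
  + 2.112.0.0/12 (H2) depth=12
  + 2.124.128.0/17 (H2) depth=17
  + 2.124.128.0/22 (H3) depth=22
  + 128.0.0.0/1 (H3) depth=1
  ? 2.124.128.14  path d0:-→d1:-→d2:-→d3:-→d4:-→d5:-→d6:-→d7:-→d8:H1→d9:-→d10:-→d11:-→d12:H2→d13:-→d14:-→d15:H3→d16:H2→d17:H2→d18:-→d19:-→d20:H3→d21:-→d22:H3→d23:-  best=H3
  ? 2.124.128.1  path d0:-→d1:-→d2:-→d3:-→d4:-→d5:-→d6:-→d7:-→d8:H1→d9:-→d10:-→d11:-→d12:H2→d13:-→d14:-→d15:H3→d16:H2→d17:H2→d18:-→d19:-→d20:H3→d21:-→d22:H3→d23:-  best=H3
  + 167.0.0.0/8 (H0) depth=8
  ? 189.216.114.121  path d0:-→d1:H3→d2:-→d3:-  best=H3
  ? 2.124.128.23  path d0:-→d1:-→d2:-→d3:-→d4:-→d5:-→d6:-→d7:-→d8:H1→d9:-→d10:-→d11:-→d12:H2→d13:-→d14:-→d15:H3→d16:H2→d17:H2→d18:-→d19:-→d20:H3→d21:-→d22:H3→d23:-  best=H3
  ? 2.124.0.175  path d0:-→d1:-→d2:-→d3:-→d4:-→d5:-→d6:-→d7:-→d8:H1→d9:-→d10:-→d11:-→d12:H2→d13:-→d14:-→d15:H3→d16:H2  best=H2
  ? 2.124.128.4  path d0:-→d1:-→d2:-→d3:-→d4:-→d5:-→d6:-→d7:-→d8:H1→d9:-→d10:-→d11:-→d12:H2→d13:-→d14:-→d15:H3→d16:H2→d17:H2→d18:-→d19:-→d20:H3→d21:-→d22:H3→d23:-  best=H3
  + 0.0.0.0/0 (H3) depth=0
  ? 167.0.0.196  path d0:H3→d1:H3→d2:-→d3:-→d4:-→d5:-→d6:-→d7:-→d8:H0  best=H0

== LOOKUPS ==
["H3","H3","H1","H1","H3","H1","H3","H3","H3","H3","H3","H2","H3","H0"]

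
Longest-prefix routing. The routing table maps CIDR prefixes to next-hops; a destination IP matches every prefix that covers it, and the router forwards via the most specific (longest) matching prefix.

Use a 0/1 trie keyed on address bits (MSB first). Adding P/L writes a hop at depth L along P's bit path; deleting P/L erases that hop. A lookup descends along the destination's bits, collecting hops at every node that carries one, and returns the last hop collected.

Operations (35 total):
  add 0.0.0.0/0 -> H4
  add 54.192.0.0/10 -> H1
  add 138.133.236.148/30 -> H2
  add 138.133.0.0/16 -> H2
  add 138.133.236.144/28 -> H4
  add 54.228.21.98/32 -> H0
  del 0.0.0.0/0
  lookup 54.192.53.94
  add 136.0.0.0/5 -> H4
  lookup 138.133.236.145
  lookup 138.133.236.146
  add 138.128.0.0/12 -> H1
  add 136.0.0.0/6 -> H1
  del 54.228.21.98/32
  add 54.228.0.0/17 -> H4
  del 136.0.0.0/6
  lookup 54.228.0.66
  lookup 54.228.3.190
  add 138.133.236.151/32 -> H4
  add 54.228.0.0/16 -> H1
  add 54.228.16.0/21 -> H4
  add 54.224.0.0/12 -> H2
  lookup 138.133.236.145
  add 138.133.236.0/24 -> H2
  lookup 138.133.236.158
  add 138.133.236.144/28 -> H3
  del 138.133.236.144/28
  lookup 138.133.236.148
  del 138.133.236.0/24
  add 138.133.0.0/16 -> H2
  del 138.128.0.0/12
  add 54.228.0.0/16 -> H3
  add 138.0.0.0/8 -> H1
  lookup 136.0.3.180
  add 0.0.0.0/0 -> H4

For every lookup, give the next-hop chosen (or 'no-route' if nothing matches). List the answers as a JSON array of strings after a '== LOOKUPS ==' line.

Trace:
  add 0.0.0.0/0 -> H4 at depth 0
  add 54.192.0.0/10 -> H1 at depth 10
  add 138.133.236.148/30 -> H2 at depth 30
  add 138.133.0.0/16 -> H2 at depth 16
  add 138.133.236.144/28 -> H4 at depth 28
  add 54.228.21.98/32 -> H0 at depth 32
  del 0.0.0.0/0 (clear depth 0)
  ? 54.192.53.94  path d0:-→d1:-→d2:-→d3:-→d4:-→d5:-→d6:-→d7:-→d8:-→d9:-→d10:H1  best=H1
  add 136.0.0.0/5 -> H4 at depth 5
  ? 138.133.236.145  path d0:-→d1:-→d2:-→d3:-→d4:-→d5:H4→d6:-→d7:-→d8:-→d9:-→d10:-→d11:-→d12:-→d13:-→d14:-→d15:-→d16:H2→d17:-→d18:-→d19:-→d20:-→d21:-→d22:-→d23:-→d24:-→d25:-→d26:-→d27:-→d28:H4→d29:-  best=H4
  ? 138.133.236.146  path d0:-→d1:-→d2:-→d3:-→d4:-→d5:H4→d6:-→d7:-→d8:-→d9:-→d10:-→d11:-→d12:-→d13:-→d14:-→d15:-→d16:H2→d17:-→d18:-→d19:-→d20:-→d21:-→d22:-→d23:-→d24:-→d25:-→d26:-→d27:-→d28:H4→d29:-  best=H4
  add 138.128.0.0/12 -> H1 at depth 12
  add 136.0.0.0/6 -> H1 at depth 6
  del 54.228.21.98/32 (clear depth 32)
  add 54.228.0.0/17 -> H4 at depth 17
  del 136.0.0.0/6 (clear depth 6)
  ? 54.228.0.66  path d0:-→d1:-→d2:-→d3:-→d4:-→d5:-→d6:-→d7:-→d8:-→d9:-→d10:H1→d11:-→d12:-→d13:-→d14:-→d15:-→d16:-→d17:H4→d18:-→d19:-  best=H4
  ? 54.228.3.190  path d0:-→d1:-→d2:-→d3:-→d4:-→d5:-→d6:-→d7:-→d8:-→d9:-→d10:H1→d11:-→d12:-→d13:-→d14:-→d15:-→d16:-→d17:H4→d18:-→d19:-  best=H4
  add 138.133.236.151/32 -> H4 at depth 32
  add 54.228.0.0/16 -> H1 at depth 16
  add 54.228.16.0/21 -> H4 at depth 21
  add 54.224.0.0/12 -> H2 at depth 12
  ? 138.133.236.145  path d0:-→d1:-→d2:-→d3:-→d4:-→d5:H4→d6:-→d7:-→d8:-→d9:-→d10:-→d11:-→d12:H1→d13:-→d14:-→d15:-→d16:H2→d17:-→d18:-→d19:-→d20:-→d21:-→d22:-→d23:-→d24:-→d25:-→d26:-→d27:-→d28:H4→d29:-  best=H4
  add 138.133.236.0/24 -> H2 at depth 24
  ? 138.133.236.158  path d0:-→d1:-→d2:-→d3:-→d4:-→d5:H4→d6:-→d7:-→d8:-→d9:-→d10:-→d11:-→d12:H1→d13:-→d14:-→d15:-→d16:H2→d17:-→d18:-→d19:-→d20:-→d21:-→d22:-→d23:-→d24:H2→d25:-→d26:-→d27:-→d28:H4  best=H4
  add 138.133.236.144/28 -> H3 at depth 28
  del 138.133.236.144/28 (clear depth 28)
  ? 138.133.236.148  path d0:-→d1:-→d2:-→d3:-→d4:-→d5:H4→d6:-→d7:-→d8:-→d9:-→d10:-→d11:-→d12:H1→d13:-→d14:-→d15:-→d16:H2→d17:-→d18:-→d19:-→d20:-→d21:-→d22:-→d23:-→d24:H2→d25:-→d26:-→d27:-→d28:-→d29:-→d30:H2  best=H2
  del 138.133.236.0/24 (clear depth 24)
  add 138.133.0.0/16 -> H2 at depth 16
  del 138.128.0.0/12 (clear depth 12)
  add 54.228.0.0/16 -> H3 at depth 16
  add 138.0.0.0/8 -> H1 at depth 8
  ? 136.0.3.180  path d0:-→d1:-→d2:-→d3:-→d4:-→d5:H4→d6:-  best=H4
  add 0.0.0.0/0 -> H4 at depth 0

== LOOKUPS ==
["H1","H4","H4","H4","H4","H4","H4","H2","H4"]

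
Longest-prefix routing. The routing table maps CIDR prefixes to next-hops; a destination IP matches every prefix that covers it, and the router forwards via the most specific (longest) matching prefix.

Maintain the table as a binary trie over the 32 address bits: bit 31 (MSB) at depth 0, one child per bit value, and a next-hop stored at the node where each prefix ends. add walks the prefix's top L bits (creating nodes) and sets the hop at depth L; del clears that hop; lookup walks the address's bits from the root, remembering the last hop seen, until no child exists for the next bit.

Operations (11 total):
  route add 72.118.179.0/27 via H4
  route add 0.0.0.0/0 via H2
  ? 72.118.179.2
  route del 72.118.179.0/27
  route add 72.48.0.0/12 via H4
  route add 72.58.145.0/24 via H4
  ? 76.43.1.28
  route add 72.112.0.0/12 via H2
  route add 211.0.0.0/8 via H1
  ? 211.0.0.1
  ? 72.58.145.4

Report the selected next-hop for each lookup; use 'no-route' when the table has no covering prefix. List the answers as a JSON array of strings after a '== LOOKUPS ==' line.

Trace:
  + 72.118.179.0/27 (H4) depth=27
  + 0.0.0.0/0 (H2) depth=0
  lookup 72.118.179.2: bits 010010000111011010110011000 walk d0:H2→d1:-→d2:-→d3:-→d4:-→d5:-→d6:-→d7:-→d8:-→d9:-→d10:-→d11:-→d12:-→d13:-→d14:-→d15:-→d16:-→d17:-→d18:-→d19:-→d20:-→d21:-→d22:-→d23:-→d24:-→d25:-→d26:-→d27:H4 -> H4
  del 72.118.179.0/27 (clear depth 27)
  + 72.48.0.0/12 (H4) depth=12
  + 72.58.145.0/24 (H4) depth=24
  lookup 76.43.1.28: bits 01001 walk d0:H2→d1:-→d2:-→d3:-→d4:-→d5:- -> H2
  + 72.112.0.0/12 (H2) depth=12
  + 211.0.0.0/8 (H1) depth=8
  lookup 211.0.0.1: bits 11010011 walk d0:H2→d1:-→d2:-→d3:-→d4:-→d5:-→d6:-→d7:-→d8:H1 -> H1
  lookup 72.58.145.4: bits 010010000011101010010001 walk d0:H2→d1:-→d2:-→d3:-→d4:-→d5:-→d6:-→d7:-→d8:-→d9:-→d10:-→d11:-→d12:H4→d13:-→d14:-→d15:-→d16:-→d17:-→d18:-→d19:-→d20:-→d21:-→d22:-→d23:-→d24:H4 -> H4

== LOOKUPS ==
["H4","H2","H1","H4"]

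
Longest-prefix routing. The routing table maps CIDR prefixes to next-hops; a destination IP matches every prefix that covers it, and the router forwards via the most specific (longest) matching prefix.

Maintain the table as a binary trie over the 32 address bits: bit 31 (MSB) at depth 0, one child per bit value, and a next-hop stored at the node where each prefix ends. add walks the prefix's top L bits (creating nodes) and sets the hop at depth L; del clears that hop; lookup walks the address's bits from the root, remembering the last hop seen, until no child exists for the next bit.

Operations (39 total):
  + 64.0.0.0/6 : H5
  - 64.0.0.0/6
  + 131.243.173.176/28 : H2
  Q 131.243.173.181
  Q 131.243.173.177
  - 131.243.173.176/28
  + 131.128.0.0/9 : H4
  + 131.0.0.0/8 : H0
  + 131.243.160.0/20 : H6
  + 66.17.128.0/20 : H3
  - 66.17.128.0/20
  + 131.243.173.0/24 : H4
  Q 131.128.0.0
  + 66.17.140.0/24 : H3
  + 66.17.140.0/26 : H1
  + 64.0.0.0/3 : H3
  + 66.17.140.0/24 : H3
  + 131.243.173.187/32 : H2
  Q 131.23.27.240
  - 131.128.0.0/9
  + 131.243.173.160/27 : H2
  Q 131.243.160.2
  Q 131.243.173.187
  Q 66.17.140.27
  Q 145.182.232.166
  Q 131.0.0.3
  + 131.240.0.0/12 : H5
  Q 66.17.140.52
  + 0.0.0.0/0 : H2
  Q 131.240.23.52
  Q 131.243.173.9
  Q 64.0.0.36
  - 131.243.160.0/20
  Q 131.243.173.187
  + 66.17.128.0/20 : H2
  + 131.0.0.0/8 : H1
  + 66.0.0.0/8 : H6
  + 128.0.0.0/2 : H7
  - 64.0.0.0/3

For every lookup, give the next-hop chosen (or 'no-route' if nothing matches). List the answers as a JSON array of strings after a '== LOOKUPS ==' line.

Trace:
  add 64.0.0.0/6 -> H5 at depth 6
  - 64.0.0.0/6 clear@6
  add 131.243.173.176/28 -> H2 at depth 28
  Q 131.243.173.181: descend 1000001111110011101011011011 ; hops seen [H2] ; pick H2
  Q 131.243.173.177: descend 1000001111110011101011011011 ; hops seen [H2] ; pick H2
  - 131.243.173.176/28 clear@28
  add 131.128.0.0/9 -> H4 at depth 9
  add 131.0.0.0/8 -> H0 at depth 8
  add 131.243.160.0/20 -> H6 at depth 20
  add 66.17.128.0/20 -> H3 at depth 20
  - 66.17.128.0/20 clear@20
  add 131.243.173.0/24 -> H4 at depth 24
  Q 131.128.0.0: descend 100000111 ; hops seen [H0,H4] ; pick H4
  add 66.17.140.0/24 -> H3 at depth 24
  add 66.17.140.0/26 -> H1 at depth 26
  add 64.0.0.0/3 -> H3 at depth 3
  add 66.17.140.0/24 -> H3 at depth 24
  add 131.243.173.187/32 -> H2 at depth 32
  Q 131.23.27.240: descend 10000011 ; hops seen [H0] ; pick H0
  - 131.128.0.0/9 clear@9
  add 131.243.173.160/27 -> H2 at depth 27
  Q 131.243.160.2: descend 10000011111100111010 ; hops seen [H0,H6] ; pick H6
  Q 131.243.173.187: descend 10000011111100111010110110111011 ; hops seen [H0,H6,H4,H2,H2] ; pick H2
  Q 66.17.140.27: descend 01000010000100011000110000 ; hops seen [H3,H3,H1] ; pick H1
  Q 145.182.232.166: descend 100 ; hops seen [∅] ; pick no-route
  Q 131.0.0.3: descend 10000011 ; hops seen [H0] ; pick H0
  add 131.240.0.0/12 -> H5 at depth 12
  Q 66.17.140.52: descend 01000010000100011000110000 ; hops seen [H3,H3,H1] ; pick H1
  add 0.0.0.0/0 -> H2 at depth 0
  Q 131.240.23.52: descend 10000011111100 ; hops seen [H2,H0,H5] ; pick H5
  Q 131.243.173.9: descend 100000111111001110101101 ; hops seen [H2,H0,H5,H6,H4] ; pick H4
  Q 64.0.0.36: descend 010000 ; hops seen [H2,H3] ; pick H3
  - 131.243.160.0/20 clear@20
  Q 131.243.173.187: descend 10000011111100111010110110111011 ; hops seen [H2,H0,H5,H4,H2,H2] ; pick H2
  add 66.17.128.0/20 -> H2 at depth 20
  add 131.0.0.0/8 -> H1 at depth 8
  add 66.0.0.0/8 -> H6 at depth 8
  add 128.0.0.0/2 -> H7 at depth 2
  - 64.0.0.0/3 clear@3

== LOOKUPS ==
["H2","H2","H4","H0","H6","H2","H1","no-route","H0","H1","H5","H4","H3","H2"]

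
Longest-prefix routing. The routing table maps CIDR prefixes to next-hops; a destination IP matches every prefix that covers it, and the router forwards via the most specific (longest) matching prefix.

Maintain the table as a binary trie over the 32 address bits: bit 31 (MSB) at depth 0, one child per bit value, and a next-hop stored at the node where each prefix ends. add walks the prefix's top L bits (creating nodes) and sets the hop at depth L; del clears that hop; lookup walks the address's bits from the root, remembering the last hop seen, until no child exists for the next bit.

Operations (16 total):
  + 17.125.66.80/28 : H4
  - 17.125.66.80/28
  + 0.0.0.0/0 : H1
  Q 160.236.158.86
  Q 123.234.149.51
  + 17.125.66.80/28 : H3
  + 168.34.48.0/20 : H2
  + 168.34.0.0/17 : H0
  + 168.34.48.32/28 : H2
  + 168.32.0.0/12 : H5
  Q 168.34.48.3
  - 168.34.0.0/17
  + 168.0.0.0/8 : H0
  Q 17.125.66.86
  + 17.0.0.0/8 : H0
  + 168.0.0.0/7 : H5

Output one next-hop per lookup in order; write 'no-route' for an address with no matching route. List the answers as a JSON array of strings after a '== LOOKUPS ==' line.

Apply in order:
  + 17.125.66.80/28 (H4) depth=28
  - 17.125.66.80/28 clear@28
  + 0.0.0.0/0 (H1) depth=0
  lookup 160.236.158.86: bits ε walk d0:H1 -> H1
  lookup 123.234.149.51: bits 0 walk d0:H1→d1:- -> H1
  + 17.125.66.80/28 (H3) depth=28
  + 168.34.48.0/20 (H2) depth=20
  + 168.34.0.0/17 (H0) depth=17
  + 168.34.48.32/28 (H2) depth=28
  + 168.32.0.0/12 (H5) depth=12
  lookup 168.34.48.3: bits 10101000001000100011000000 walk d0:H1→d1:-→d2:-→d3:-→d4:-→d5:-→d6:-→d7:-→d8:-→d9:-→d10:-→d11:-→d12:H5→d13:-→d14:-→d15:-→d16:-→d17:H0→d18:-→d19:-→d20:H2→d21:-→d22:-→d23:-→d24:-→d25:-→d26:- -> H2
  - 168.34.0.0/17 clear@17
  + 168.0.0.0/8 (H0) depth=8
  lookup 17.125.66.86: bits 0001000101111101010000100101 walk d0:H1→d1:-→d2:-→d3:-→d4:-→d5:-→d6:-→d7:-→d8:-→d9:-→d10:-→d11:-→d12:-→d13:-→d14:-→d15:-→d16:-→d17:-→d18:-→d19:-→d20:-→d21:-→d22:-→d23:-→d24:-→d25:-→d26:-→d27:-→d28:H3 -> H3
  + 17.0.0.0/8 (H0) depth=8
  + 168.0.0.0/7 (H5) depth=7

== LOOKUPS ==
["H1","H1","H2","H3"]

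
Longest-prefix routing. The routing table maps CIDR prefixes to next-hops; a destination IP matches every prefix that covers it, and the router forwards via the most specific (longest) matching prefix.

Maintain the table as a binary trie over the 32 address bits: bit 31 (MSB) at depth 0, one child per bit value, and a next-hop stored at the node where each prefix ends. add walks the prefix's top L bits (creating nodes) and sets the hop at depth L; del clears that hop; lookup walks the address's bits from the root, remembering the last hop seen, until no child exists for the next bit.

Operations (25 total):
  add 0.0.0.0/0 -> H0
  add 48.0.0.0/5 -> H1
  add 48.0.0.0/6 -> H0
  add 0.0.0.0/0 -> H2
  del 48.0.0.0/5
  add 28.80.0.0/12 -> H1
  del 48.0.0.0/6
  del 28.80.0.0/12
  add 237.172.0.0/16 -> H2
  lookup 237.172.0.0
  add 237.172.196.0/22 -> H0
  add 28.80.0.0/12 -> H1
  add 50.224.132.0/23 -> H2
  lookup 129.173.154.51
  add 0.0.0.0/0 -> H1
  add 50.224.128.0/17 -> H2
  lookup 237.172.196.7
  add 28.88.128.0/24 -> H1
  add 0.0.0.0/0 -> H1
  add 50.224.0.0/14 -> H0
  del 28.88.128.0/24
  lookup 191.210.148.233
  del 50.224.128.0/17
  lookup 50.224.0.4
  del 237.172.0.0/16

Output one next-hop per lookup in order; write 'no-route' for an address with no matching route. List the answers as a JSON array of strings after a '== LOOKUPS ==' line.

Process each operation:
  + 0.0.0.0/0 (H0) depth=0
  + 48.0.0.0/5 (H1) depth=5
  + 48.0.0.0/6 (H0) depth=6
  + 0.0.0.0/0 (H2) depth=0
  - 48.0.0.0/5 clear@5
  + 28.80.0.0/12 (H1) depth=12
  - 48.0.0.0/6 clear@6
  - 28.80.0.0/12 clear@12
  + 237.172.0.0/16 (H2) depth=16
  Q 237.172.0.0: descend 1110110110101100 ; hops seen [H2,H2] ; pick H2
  + 237.172.196.0/22 (H0) depth=22
  + 28.80.0.0/12 (H1) depth=12
  + 50.224.132.0/23 (H2) depth=23
  Q 129.173.154.51: descend 1 ; hops seen [H2] ; pick H2
  + 0.0.0.0/0 (H1) depth=0
  + 50.224.128.0/17 (H2) depth=17
  Q 237.172.196.7: descend 1110110110101100110001 ; hops seen [H1,H2,H0] ; pick H0
  + 28.88.128.0/24 (H1) depth=24
  + 0.0.0.0/0 (H1) depth=0
  + 50.224.0.0/14 (H0) depth=14
  - 28.88.128.0/24 clear@24
  Q 191.210.148.233: descend 1 ; hops seen [H1] ; pick H1
  - 50.224.128.0/17 clear@17
  Q 50.224.0.4: descend 0011001011100000 ; hops seen [H1,H0] ; pick H0
  - 237.172.0.0/16 clear@16

== LOOKUPS ==
["H2","H2","H0","H1","H0"]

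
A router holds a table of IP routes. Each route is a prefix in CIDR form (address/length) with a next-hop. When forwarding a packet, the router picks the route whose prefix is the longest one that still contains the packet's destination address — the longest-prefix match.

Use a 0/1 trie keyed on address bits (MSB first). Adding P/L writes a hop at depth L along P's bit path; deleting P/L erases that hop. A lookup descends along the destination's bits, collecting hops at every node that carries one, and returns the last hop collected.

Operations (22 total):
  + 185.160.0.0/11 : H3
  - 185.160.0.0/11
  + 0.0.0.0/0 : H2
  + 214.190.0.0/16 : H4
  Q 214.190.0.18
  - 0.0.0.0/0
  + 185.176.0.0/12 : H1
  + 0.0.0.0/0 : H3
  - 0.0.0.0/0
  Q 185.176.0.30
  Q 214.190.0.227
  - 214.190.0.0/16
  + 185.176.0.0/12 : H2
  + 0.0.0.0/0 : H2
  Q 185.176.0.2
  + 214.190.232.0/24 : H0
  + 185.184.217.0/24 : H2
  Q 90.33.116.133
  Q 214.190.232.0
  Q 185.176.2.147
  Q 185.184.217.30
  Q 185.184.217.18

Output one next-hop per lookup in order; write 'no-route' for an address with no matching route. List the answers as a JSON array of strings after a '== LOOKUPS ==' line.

Process each operation:
  + 185.160.0.0/11 (H3) depth=11
  del 185.160.0.0/11 (clear depth 11)
  + 0.0.0.0/0 (H2) depth=0
  + 214.190.0.0/16 (H4) depth=16
  Q 214.190.0.18: descend 1101011010111110 ; hops seen [H2,H4] ; pick H4
  del 0.0.0.0/0 (clear depth 0)
  + 185.176.0.0/12 (H1) depth=12
  + 0.0.0.0/0 (H3) depth=0
  del 0.0.0.0/0 (clear depth 0)
  Q 185.176.0.30: descend 101110011011 ; hops seen [H1] ; pick H1
  Q 214.190.0.227: descend 1101011010111110 ; hops seen [H4] ; pick H4
  del 214.190.0.0/16 (clear depth 16)
  + 185.176.0.0/12 (H2) depth=12
  + 0.0.0.0/0 (H2) depth=0
  Q 185.176.0.2: descend 101110011011 ; hops seen [H2,H2] ; pick H2
  + 214.190.232.0/24 (H0) depth=24
  + 185.184.217.0/24 (H2) depth=24
  Q 90.33.116.133: descend ε ; hops seen [H2] ; pick H2
  Q 214.190.232.0: descend 110101101011111011101000 ; hops seen [H2,H0] ; pick H0
  Q 185.176.2.147: descend 101110011011 ; hops seen [H2,H2] ; pick H2
  Q 185.184.217.30: descend 101110011011100011011001 ; hops seen [H2,H2,H2] ; pick H2
  Q 185.184.217.18: descend 101110011011100011011001 ; hops seen [H2,H2,H2] ; pick H2

== LOOKUPS ==
["H4","H1","H4","H2","H2","H0","H2","H2","H2"]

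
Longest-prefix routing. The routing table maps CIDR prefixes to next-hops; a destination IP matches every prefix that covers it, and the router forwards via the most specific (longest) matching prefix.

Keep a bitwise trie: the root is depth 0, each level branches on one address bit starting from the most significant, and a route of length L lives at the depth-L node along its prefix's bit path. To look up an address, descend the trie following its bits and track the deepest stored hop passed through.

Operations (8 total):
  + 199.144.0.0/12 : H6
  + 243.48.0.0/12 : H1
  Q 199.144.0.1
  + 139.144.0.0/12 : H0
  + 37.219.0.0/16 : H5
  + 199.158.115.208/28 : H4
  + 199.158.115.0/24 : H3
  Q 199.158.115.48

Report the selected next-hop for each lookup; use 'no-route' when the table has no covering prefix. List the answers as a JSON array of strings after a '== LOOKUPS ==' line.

Trace:
  + 199.144.0.0/12 (H6) depth=12
  + 243.48.0.0/12 (H1) depth=12
  ? 199.144.0.1  path d0:-→d1:-→d2:-→d3:-→d4:-→d5:-→d6:-→d7:-→d8:-→d9:-→d10:-→d11:-→d12:H6  best=H6
  + 139.144.0.0/12 (H0) depth=12
  + 37.219.0.0/16 (H5) depth=16
  + 199.158.115.208/28 (H4) depth=28
  + 199.158.115.0/24 (H3) depth=24
  ? 199.158.115.48  path d0:-→d1:-→d2:-→d3:-→d4:-→d5:-→d6:-→d7:-→d8:-→d9:-→d10:-→d11:-→d12:H6→d13:-→d14:-→d15:-→d16:-→d17:-→d18:-→d19:-→d20:-→d21:-→d22:-→d23:-→d24:H3  best=H3

== LOOKUPS ==
["H6","H3"]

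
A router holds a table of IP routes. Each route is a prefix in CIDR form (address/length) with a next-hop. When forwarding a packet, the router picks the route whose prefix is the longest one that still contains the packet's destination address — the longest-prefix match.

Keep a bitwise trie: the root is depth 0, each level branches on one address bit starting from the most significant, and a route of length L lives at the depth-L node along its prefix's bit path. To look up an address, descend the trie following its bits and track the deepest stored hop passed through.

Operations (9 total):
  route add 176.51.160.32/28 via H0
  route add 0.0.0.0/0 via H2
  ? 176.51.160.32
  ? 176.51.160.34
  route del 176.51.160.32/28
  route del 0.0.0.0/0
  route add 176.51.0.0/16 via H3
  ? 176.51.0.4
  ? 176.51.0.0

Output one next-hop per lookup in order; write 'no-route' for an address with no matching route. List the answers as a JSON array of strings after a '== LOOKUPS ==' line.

Trace:
  + 176.51.160.32/28 (H0) depth=28
  + 0.0.0.0/0 (H2) depth=0
  ? 176.51.160.32  path d0:H2→d1:-→d2:-→d3:-→d4:-→d5:-→d6:-→d7:-→d8:-→d9:-→d10:-→d11:-→d12:-→d13:-→d14:-→d15:-→d16:-→d17:-→d18:-→d19:-→d20:-→d21:-→d22:-→d23:-→d24:-→d25:-→d26:-→d27:-→d28:H0  best=H0
  ? 176.51.160.34  path d0:H2→d1:-→d2:-→d3:-→d4:-→d5:-→d6:-→d7:-→d8:-→d9:-→d10:-→d11:-→d12:-→d13:-→d14:-→d15:-→d16:-→d17:-→d18:-→d19:-→d20:-→d21:-→d22:-→d23:-→d24:-→d25:-→d26:-→d27:-→d28:H0  best=H0
  - 176.51.160.32/28 clear@28
  - 0.0.0.0/0 clear@0
  + 176.51.0.0/16 (H3) depth=16
  ? 176.51.0.4  path d0:-→d1:-→d2:-→d3:-→d4:-→d5:-→d6:-→d7:-→d8:-→d9:-→d10:-→d11:-→d12:-→d13:-→d14:-→d15:-→d16:H3  best=H3
  ? 176.51.0.0  path d0:-→d1:-→d2:-→d3:-→d4:-→d5:-→d6:-→d7:-→d8:-→d9:-→d10:-→d11:-→d12:-→d13:-→d14:-→d15:-→d16:H3  best=H3

== LOOKUPS ==
["H0","H0","H3","H3"]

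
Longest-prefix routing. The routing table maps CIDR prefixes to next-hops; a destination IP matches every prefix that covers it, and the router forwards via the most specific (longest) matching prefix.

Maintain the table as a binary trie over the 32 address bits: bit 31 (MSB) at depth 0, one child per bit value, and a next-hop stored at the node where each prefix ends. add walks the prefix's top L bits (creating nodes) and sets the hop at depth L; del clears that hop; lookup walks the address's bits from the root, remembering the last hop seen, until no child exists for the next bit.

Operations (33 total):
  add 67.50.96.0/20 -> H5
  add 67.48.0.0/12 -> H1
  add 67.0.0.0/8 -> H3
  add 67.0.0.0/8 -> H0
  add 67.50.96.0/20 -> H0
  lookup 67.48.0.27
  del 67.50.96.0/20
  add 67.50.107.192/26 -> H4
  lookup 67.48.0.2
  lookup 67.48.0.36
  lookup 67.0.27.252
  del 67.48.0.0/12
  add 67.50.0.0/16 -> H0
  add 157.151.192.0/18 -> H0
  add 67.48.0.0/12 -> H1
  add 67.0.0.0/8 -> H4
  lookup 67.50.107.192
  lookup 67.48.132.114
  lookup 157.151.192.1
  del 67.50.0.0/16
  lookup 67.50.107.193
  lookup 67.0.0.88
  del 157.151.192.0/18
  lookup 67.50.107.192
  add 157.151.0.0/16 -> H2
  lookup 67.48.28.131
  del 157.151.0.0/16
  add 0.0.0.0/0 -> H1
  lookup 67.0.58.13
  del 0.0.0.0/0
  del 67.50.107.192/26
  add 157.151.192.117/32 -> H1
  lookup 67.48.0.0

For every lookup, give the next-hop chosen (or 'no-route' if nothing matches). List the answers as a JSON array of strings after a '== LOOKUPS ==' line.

Apply in order:
  + 67.50.96.0/20 (H5) depth=20
  + 67.48.0.0/12 (H1) depth=12
  + 67.0.0.0/8 (H3) depth=8
  + 67.0.0.0/8 (H0) depth=8
  + 67.50.96.0/20 (H0) depth=20
  lookup 67.48.0.27: bits 01000011001100 walk d0:-→d1:-→d2:-→d3:-→d4:-→d5:-→d6:-→d7:-→d8:H0→d9:-→d10:-→d11:-→d12:H1→d13:-→d14:- -> H1
  del 67.50.96.0/20 (clear depth 20)
  + 67.50.107.192/26 (H4) depth=26
  lookup 67.48.0.2: bits 01000011001100 walk d0:-→d1:-→d2:-→d3:-→d4:-→d5:-→d6:-→d7:-→d8:H0→d9:-→d10:-→d11:-→d12:H1→d13:-→d14:- -> H1
  lookup 67.48.0.36: bits 01000011001100 walk d0:-→d1:-→d2:-→d3:-→d4:-→d5:-→d6:-→d7:-→d8:H0→d9:-→d10:-→d11:-→d12:H1→d13:-→d14:- -> H1
  lookup 67.0.27.252: bits 0100001100 walk d0:-→d1:-→d2:-→d3:-→d4:-→d5:-→d6:-→d7:-→d8:H0→d9:-→d10:- -> H0
  del 67.48.0.0/12 (clear depth 12)
  + 67.50.0.0/16 (H0) depth=16
  + 157.151.192.0/18 (H0) depth=18
  + 67.48.0.0/12 (H1) depth=12
  + 67.0.0.0/8 (H4) depth=8
  lookup 67.50.107.192: bits 01000011001100100110101111 walk d0:-→d1:-→d2:-→d3:-→d4:-→d5:-→d6:-→d7:-→d8:H4→d9:-→d10:-→d11:-→d12:H1→d13:-→d14:-→d15:-→d16:H0→d17:-→d18:-→d19:-→d20:-→d21:-→d22:-→d23:-→d24:-→d25:-→d26:H4 -> H4
  lookup 67.48.132.114: bits 01000011001100 walk d0:-→d1:-→d2:-→d3:-→d4:-→d5:-→d6:-→d7:-→d8:H4→d9:-→d10:-→d11:-→d12:H1→d13:-→d14:- -> H1
  lookup 157.151.192.1: bits 100111011001011111 walk d0:-→d1:-→d2:-→d3:-→d4:-→d5:-→d6:-→d7:-→d8:-→d9:-→d10:-→d11:-→d12:-→d13:-→d14:-→d15:-→d16:-→d17:-→d18:H0 -> H0
  del 67.50.0.0/16 (clear depth 16)
  lookup 67.50.107.193: bits 01000011001100100110101111 walk d0:-→d1:-→d2:-→d3:-→d4:-→d5:-→d6:-→d7:-→d8:H4→d9:-→d10:-→d11:-→d12:H1→d13:-→d14:-→d15:-→d16:-→d17:-→d18:-→d19:-→d20:-→d21:-→d22:-→d23:-→d24:-→d25:-→d26:H4 -> H4
  lookup 67.0.0.88: bits 0100001100 walk d0:-→d1:-→d2:-→d3:-→d4:-→d5:-→d6:-→d7:-→d8:H4→d9:-→d10:- -> H4
  del 157.151.192.0/18 (clear depth 18)
  lookup 67.50.107.192: bits 01000011001100100110101111 walk d0:-→d1:-→d2:-→d3:-→d4:-→d5:-→d6:-→d7:-→d8:H4→d9:-→d10:-→d11:-→d12:H1→d13:-→d14:-→d15:-→d16:-→d17:-→d18:-→d19:-→d20:-→d21:-→d22:-→d23:-→d24:-→d25:-→d26:H4 -> H4
  + 157.151.0.0/16 (H2) depth=16
  lookup 67.48.28.131: bits 01000011001100 walk d0:-→d1:-→d2:-→d3:-→d4:-→d5:-→d6:-→d7:-→d8:H4→d9:-→d10:-→d11:-→d12:H1→d13:-→d14:- -> H1
  del 157.151.0.0/16 (clear depth 16)
  + 0.0.0.0/0 (H1) depth=0
  lookup 67.0.58.13: bits 0100001100 walk d0:H1→d1:-→d2:-→d3:-→d4:-→d5:-→d6:-→d7:-→d8:H4→d9:-→d10:- -> H4
  del 0.0.0.0/0 (clear depth 0)
  del 67.50.107.192/26 (clear depth 26)
  + 157.151.192.117/32 (H1) depth=32
  lookup 67.48.0.0: bits 01000011001100 walk d0:-→d1:-→d2:-→d3:-→d4:-→d5:-→d6:-→d7:-→d8:H4→d9:-→d10:-→d11:-→d12:H1→d13:-→d14:- -> H1

== LOOKUPS ==
["H1","H1","H1","H0","H4","H1","H0","H4","H4","H4","H1","H4","H1"]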